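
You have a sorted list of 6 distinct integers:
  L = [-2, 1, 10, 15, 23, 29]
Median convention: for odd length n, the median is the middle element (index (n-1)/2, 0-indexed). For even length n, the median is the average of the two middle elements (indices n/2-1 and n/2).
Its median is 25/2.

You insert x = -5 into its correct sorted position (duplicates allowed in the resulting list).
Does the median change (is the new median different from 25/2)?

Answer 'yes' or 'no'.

Old median = 25/2
Insert x = -5
New median = 10
Changed? yes

Answer: yes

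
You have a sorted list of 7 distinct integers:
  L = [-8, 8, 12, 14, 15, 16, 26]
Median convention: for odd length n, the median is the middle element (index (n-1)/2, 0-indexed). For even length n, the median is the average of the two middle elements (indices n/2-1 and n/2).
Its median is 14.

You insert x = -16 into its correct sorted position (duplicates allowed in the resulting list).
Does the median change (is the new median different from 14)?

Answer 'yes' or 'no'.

Old median = 14
Insert x = -16
New median = 13
Changed? yes

Answer: yes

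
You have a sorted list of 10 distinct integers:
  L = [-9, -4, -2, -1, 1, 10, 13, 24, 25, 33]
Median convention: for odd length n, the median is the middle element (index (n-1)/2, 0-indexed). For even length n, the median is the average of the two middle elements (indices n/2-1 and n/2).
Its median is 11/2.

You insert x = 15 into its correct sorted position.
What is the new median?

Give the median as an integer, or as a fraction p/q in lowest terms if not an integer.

Old list (sorted, length 10): [-9, -4, -2, -1, 1, 10, 13, 24, 25, 33]
Old median = 11/2
Insert x = 15
Old length even (10). Middle pair: indices 4,5 = 1,10.
New length odd (11). New median = single middle element.
x = 15: 7 elements are < x, 3 elements are > x.
New sorted list: [-9, -4, -2, -1, 1, 10, 13, 15, 24, 25, 33]
New median = 10

Answer: 10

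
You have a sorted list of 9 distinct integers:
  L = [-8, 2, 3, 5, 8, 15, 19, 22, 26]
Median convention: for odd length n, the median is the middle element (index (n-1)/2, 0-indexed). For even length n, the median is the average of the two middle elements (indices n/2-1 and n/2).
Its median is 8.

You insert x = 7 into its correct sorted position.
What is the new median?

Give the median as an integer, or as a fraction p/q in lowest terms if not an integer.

Old list (sorted, length 9): [-8, 2, 3, 5, 8, 15, 19, 22, 26]
Old median = 8
Insert x = 7
Old length odd (9). Middle was index 4 = 8.
New length even (10). New median = avg of two middle elements.
x = 7: 4 elements are < x, 5 elements are > x.
New sorted list: [-8, 2, 3, 5, 7, 8, 15, 19, 22, 26]
New median = 15/2

Answer: 15/2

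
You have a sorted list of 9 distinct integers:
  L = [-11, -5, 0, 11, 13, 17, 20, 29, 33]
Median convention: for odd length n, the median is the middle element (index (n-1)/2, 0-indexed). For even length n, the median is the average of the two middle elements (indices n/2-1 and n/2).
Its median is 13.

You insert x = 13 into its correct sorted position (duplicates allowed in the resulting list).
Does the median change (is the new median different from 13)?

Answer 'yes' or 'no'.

Old median = 13
Insert x = 13
New median = 13
Changed? no

Answer: no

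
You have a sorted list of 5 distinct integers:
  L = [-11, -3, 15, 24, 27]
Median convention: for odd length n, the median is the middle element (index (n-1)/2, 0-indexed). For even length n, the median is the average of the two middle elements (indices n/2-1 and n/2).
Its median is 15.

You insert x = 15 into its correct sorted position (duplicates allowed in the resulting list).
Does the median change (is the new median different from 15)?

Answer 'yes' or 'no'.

Answer: no

Derivation:
Old median = 15
Insert x = 15
New median = 15
Changed? no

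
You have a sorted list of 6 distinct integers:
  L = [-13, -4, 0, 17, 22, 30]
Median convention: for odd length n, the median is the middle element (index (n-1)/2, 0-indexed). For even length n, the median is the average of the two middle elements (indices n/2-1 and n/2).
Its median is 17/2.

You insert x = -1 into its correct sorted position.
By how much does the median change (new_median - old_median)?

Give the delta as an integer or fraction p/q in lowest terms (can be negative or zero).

Answer: -17/2

Derivation:
Old median = 17/2
After inserting x = -1: new sorted = [-13, -4, -1, 0, 17, 22, 30]
New median = 0
Delta = 0 - 17/2 = -17/2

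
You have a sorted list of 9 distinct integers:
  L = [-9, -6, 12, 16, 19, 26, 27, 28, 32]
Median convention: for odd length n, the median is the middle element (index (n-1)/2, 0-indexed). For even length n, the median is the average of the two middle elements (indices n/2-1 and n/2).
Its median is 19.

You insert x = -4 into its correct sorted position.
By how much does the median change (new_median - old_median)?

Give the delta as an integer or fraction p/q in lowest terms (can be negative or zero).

Answer: -3/2

Derivation:
Old median = 19
After inserting x = -4: new sorted = [-9, -6, -4, 12, 16, 19, 26, 27, 28, 32]
New median = 35/2
Delta = 35/2 - 19 = -3/2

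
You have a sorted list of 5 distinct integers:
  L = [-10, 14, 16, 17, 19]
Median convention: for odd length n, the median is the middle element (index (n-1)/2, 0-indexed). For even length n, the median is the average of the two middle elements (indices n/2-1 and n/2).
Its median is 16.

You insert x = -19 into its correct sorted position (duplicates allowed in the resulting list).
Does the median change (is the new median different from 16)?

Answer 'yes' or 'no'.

Answer: yes

Derivation:
Old median = 16
Insert x = -19
New median = 15
Changed? yes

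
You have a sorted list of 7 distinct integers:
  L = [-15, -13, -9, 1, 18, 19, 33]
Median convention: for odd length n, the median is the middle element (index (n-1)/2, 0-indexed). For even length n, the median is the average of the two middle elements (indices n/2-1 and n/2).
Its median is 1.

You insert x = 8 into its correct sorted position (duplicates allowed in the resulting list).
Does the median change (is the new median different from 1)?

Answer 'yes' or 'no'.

Answer: yes

Derivation:
Old median = 1
Insert x = 8
New median = 9/2
Changed? yes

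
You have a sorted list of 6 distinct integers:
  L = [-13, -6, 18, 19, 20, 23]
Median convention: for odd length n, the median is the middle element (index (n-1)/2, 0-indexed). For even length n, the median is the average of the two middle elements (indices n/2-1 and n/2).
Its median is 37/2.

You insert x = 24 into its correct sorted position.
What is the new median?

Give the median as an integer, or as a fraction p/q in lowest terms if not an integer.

Old list (sorted, length 6): [-13, -6, 18, 19, 20, 23]
Old median = 37/2
Insert x = 24
Old length even (6). Middle pair: indices 2,3 = 18,19.
New length odd (7). New median = single middle element.
x = 24: 6 elements are < x, 0 elements are > x.
New sorted list: [-13, -6, 18, 19, 20, 23, 24]
New median = 19

Answer: 19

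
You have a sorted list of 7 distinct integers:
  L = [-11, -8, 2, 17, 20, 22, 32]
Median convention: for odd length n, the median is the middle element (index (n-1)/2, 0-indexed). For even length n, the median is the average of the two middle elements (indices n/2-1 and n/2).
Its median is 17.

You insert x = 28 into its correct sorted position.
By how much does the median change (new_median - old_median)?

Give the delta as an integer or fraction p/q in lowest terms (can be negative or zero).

Answer: 3/2

Derivation:
Old median = 17
After inserting x = 28: new sorted = [-11, -8, 2, 17, 20, 22, 28, 32]
New median = 37/2
Delta = 37/2 - 17 = 3/2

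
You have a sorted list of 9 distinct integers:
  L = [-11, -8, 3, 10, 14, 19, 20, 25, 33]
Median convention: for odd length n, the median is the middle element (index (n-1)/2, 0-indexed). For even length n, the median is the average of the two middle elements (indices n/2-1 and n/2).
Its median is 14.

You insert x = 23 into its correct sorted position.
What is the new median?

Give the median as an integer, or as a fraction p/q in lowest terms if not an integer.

Old list (sorted, length 9): [-11, -8, 3, 10, 14, 19, 20, 25, 33]
Old median = 14
Insert x = 23
Old length odd (9). Middle was index 4 = 14.
New length even (10). New median = avg of two middle elements.
x = 23: 7 elements are < x, 2 elements are > x.
New sorted list: [-11, -8, 3, 10, 14, 19, 20, 23, 25, 33]
New median = 33/2

Answer: 33/2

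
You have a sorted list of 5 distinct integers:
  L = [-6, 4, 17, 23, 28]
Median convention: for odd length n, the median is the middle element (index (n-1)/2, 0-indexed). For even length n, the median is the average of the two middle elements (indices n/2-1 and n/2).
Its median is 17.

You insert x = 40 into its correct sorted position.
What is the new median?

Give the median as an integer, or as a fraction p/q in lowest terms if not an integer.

Answer: 20

Derivation:
Old list (sorted, length 5): [-6, 4, 17, 23, 28]
Old median = 17
Insert x = 40
Old length odd (5). Middle was index 2 = 17.
New length even (6). New median = avg of two middle elements.
x = 40: 5 elements are < x, 0 elements are > x.
New sorted list: [-6, 4, 17, 23, 28, 40]
New median = 20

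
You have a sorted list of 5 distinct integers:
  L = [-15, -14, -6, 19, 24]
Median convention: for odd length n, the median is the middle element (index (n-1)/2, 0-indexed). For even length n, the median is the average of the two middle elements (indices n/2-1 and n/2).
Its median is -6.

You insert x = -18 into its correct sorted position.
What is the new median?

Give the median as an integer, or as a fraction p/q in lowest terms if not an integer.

Old list (sorted, length 5): [-15, -14, -6, 19, 24]
Old median = -6
Insert x = -18
Old length odd (5). Middle was index 2 = -6.
New length even (6). New median = avg of two middle elements.
x = -18: 0 elements are < x, 5 elements are > x.
New sorted list: [-18, -15, -14, -6, 19, 24]
New median = -10

Answer: -10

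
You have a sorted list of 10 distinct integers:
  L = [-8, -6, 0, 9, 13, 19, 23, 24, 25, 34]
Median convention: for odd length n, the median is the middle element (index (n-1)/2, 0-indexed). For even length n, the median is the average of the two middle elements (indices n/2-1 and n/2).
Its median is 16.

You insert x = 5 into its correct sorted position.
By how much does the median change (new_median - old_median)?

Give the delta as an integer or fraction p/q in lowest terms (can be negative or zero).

Old median = 16
After inserting x = 5: new sorted = [-8, -6, 0, 5, 9, 13, 19, 23, 24, 25, 34]
New median = 13
Delta = 13 - 16 = -3

Answer: -3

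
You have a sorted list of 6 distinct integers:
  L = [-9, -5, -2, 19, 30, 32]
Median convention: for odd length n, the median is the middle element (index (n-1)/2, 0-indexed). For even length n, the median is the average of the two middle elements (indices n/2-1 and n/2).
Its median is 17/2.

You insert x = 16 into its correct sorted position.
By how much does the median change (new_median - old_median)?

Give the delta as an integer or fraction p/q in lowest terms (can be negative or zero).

Old median = 17/2
After inserting x = 16: new sorted = [-9, -5, -2, 16, 19, 30, 32]
New median = 16
Delta = 16 - 17/2 = 15/2

Answer: 15/2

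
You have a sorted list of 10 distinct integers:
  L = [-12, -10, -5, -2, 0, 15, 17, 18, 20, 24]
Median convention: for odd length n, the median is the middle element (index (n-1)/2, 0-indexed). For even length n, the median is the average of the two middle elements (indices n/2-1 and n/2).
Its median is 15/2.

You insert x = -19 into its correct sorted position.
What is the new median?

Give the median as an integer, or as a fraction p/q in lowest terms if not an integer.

Old list (sorted, length 10): [-12, -10, -5, -2, 0, 15, 17, 18, 20, 24]
Old median = 15/2
Insert x = -19
Old length even (10). Middle pair: indices 4,5 = 0,15.
New length odd (11). New median = single middle element.
x = -19: 0 elements are < x, 10 elements are > x.
New sorted list: [-19, -12, -10, -5, -2, 0, 15, 17, 18, 20, 24]
New median = 0

Answer: 0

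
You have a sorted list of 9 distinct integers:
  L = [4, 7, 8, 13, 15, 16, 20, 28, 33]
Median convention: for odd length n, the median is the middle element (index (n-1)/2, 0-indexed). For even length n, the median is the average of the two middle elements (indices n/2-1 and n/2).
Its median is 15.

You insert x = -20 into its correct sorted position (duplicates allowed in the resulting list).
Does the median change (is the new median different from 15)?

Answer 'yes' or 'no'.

Answer: yes

Derivation:
Old median = 15
Insert x = -20
New median = 14
Changed? yes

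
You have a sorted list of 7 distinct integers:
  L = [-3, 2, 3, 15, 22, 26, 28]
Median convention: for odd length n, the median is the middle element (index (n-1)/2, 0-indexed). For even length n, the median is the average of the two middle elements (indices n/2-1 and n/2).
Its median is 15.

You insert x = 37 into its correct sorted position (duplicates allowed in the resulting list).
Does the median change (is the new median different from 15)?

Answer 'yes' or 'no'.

Old median = 15
Insert x = 37
New median = 37/2
Changed? yes

Answer: yes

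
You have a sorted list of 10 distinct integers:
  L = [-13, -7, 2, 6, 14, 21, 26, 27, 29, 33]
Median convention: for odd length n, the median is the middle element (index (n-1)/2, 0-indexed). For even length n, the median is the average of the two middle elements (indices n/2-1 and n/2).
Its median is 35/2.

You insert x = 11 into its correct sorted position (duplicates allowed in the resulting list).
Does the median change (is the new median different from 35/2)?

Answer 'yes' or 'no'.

Old median = 35/2
Insert x = 11
New median = 14
Changed? yes

Answer: yes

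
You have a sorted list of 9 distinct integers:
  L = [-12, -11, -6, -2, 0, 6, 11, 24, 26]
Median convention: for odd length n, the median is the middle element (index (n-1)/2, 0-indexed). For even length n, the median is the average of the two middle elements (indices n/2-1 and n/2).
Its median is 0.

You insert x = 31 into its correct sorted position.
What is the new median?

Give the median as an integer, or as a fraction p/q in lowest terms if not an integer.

Answer: 3

Derivation:
Old list (sorted, length 9): [-12, -11, -6, -2, 0, 6, 11, 24, 26]
Old median = 0
Insert x = 31
Old length odd (9). Middle was index 4 = 0.
New length even (10). New median = avg of two middle elements.
x = 31: 9 elements are < x, 0 elements are > x.
New sorted list: [-12, -11, -6, -2, 0, 6, 11, 24, 26, 31]
New median = 3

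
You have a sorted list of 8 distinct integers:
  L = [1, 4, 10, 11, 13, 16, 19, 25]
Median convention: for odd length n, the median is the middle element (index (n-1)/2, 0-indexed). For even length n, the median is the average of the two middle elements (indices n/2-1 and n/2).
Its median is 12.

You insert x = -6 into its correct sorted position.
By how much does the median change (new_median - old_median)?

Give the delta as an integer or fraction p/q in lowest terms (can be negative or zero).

Answer: -1

Derivation:
Old median = 12
After inserting x = -6: new sorted = [-6, 1, 4, 10, 11, 13, 16, 19, 25]
New median = 11
Delta = 11 - 12 = -1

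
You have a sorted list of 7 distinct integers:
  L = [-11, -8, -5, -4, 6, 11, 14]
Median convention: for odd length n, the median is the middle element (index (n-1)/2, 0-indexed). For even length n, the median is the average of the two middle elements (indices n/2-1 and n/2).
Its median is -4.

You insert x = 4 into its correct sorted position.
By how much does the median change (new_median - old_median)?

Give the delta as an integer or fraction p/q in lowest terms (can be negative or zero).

Old median = -4
After inserting x = 4: new sorted = [-11, -8, -5, -4, 4, 6, 11, 14]
New median = 0
Delta = 0 - -4 = 4

Answer: 4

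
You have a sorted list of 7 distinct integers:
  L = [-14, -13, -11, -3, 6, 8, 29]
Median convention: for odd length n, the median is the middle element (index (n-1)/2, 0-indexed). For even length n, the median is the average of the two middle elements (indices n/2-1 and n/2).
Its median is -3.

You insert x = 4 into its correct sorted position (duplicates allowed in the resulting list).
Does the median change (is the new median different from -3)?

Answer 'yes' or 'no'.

Answer: yes

Derivation:
Old median = -3
Insert x = 4
New median = 1/2
Changed? yes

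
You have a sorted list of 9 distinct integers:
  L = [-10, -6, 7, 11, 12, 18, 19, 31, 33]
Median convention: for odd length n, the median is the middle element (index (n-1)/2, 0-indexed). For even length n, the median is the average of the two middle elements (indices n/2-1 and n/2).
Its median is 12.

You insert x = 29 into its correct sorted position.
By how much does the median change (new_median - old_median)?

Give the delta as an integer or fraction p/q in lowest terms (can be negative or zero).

Old median = 12
After inserting x = 29: new sorted = [-10, -6, 7, 11, 12, 18, 19, 29, 31, 33]
New median = 15
Delta = 15 - 12 = 3

Answer: 3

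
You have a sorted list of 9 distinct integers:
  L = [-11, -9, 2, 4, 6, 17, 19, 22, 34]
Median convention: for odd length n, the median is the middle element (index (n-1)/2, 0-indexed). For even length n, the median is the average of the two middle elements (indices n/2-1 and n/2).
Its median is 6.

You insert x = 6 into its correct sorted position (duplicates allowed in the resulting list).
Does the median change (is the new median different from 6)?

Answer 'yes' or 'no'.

Old median = 6
Insert x = 6
New median = 6
Changed? no

Answer: no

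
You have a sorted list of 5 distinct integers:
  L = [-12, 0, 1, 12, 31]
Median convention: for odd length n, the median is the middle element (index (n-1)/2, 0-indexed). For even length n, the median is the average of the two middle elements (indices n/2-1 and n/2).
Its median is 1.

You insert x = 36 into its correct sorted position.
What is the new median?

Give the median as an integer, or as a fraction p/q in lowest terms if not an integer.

Old list (sorted, length 5): [-12, 0, 1, 12, 31]
Old median = 1
Insert x = 36
Old length odd (5). Middle was index 2 = 1.
New length even (6). New median = avg of two middle elements.
x = 36: 5 elements are < x, 0 elements are > x.
New sorted list: [-12, 0, 1, 12, 31, 36]
New median = 13/2

Answer: 13/2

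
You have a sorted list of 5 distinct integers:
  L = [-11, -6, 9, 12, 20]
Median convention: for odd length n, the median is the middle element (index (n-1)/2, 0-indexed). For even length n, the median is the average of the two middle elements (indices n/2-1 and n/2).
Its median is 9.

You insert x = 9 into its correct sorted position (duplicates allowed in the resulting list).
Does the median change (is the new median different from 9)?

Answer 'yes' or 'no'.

Answer: no

Derivation:
Old median = 9
Insert x = 9
New median = 9
Changed? no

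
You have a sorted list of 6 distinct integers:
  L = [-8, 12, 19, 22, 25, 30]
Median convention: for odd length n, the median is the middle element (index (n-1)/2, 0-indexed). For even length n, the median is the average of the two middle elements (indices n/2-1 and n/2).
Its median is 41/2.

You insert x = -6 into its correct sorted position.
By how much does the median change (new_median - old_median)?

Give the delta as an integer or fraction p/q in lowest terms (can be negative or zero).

Answer: -3/2

Derivation:
Old median = 41/2
After inserting x = -6: new sorted = [-8, -6, 12, 19, 22, 25, 30]
New median = 19
Delta = 19 - 41/2 = -3/2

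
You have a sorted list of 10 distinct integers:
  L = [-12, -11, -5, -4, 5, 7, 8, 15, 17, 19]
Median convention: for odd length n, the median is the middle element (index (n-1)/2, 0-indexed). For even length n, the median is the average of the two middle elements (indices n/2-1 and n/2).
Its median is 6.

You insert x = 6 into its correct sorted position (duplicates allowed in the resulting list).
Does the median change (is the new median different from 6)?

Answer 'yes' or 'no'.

Answer: no

Derivation:
Old median = 6
Insert x = 6
New median = 6
Changed? no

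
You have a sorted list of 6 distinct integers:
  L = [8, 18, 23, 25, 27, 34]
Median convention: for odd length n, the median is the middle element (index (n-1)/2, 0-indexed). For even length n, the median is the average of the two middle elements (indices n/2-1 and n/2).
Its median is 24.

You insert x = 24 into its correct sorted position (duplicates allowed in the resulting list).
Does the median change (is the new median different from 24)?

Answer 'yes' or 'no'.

Answer: no

Derivation:
Old median = 24
Insert x = 24
New median = 24
Changed? no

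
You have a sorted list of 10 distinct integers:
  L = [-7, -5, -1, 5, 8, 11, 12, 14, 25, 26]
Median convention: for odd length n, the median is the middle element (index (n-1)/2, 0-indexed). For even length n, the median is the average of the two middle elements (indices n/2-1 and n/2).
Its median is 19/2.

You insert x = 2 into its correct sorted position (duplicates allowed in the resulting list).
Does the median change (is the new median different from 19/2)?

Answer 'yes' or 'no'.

Old median = 19/2
Insert x = 2
New median = 8
Changed? yes

Answer: yes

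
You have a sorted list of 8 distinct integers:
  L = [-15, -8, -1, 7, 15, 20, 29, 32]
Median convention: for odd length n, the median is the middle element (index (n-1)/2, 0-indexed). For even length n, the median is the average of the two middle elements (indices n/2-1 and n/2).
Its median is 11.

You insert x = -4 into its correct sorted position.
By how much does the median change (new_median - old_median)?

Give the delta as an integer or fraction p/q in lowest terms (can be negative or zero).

Old median = 11
After inserting x = -4: new sorted = [-15, -8, -4, -1, 7, 15, 20, 29, 32]
New median = 7
Delta = 7 - 11 = -4

Answer: -4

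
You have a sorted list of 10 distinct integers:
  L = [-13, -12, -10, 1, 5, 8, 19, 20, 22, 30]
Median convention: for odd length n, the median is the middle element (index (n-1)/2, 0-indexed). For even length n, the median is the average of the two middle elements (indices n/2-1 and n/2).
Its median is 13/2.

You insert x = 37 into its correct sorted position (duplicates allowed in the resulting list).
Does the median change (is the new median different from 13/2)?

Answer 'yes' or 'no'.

Old median = 13/2
Insert x = 37
New median = 8
Changed? yes

Answer: yes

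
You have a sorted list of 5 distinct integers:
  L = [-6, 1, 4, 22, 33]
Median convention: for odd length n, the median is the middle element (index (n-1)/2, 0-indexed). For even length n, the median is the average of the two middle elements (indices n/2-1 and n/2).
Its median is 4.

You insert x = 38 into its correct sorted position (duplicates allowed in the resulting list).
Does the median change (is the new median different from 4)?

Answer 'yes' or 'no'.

Old median = 4
Insert x = 38
New median = 13
Changed? yes

Answer: yes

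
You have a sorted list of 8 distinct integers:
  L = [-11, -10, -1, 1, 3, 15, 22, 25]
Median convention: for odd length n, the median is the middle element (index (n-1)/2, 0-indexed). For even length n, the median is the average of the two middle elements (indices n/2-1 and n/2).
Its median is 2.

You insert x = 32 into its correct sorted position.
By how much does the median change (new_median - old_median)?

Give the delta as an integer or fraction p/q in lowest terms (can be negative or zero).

Old median = 2
After inserting x = 32: new sorted = [-11, -10, -1, 1, 3, 15, 22, 25, 32]
New median = 3
Delta = 3 - 2 = 1

Answer: 1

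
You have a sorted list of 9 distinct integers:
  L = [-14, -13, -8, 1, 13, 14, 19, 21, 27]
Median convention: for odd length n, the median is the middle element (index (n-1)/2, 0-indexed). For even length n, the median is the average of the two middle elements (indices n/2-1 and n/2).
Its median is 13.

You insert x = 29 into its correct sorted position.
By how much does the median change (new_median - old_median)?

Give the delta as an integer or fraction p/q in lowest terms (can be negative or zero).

Answer: 1/2

Derivation:
Old median = 13
After inserting x = 29: new sorted = [-14, -13, -8, 1, 13, 14, 19, 21, 27, 29]
New median = 27/2
Delta = 27/2 - 13 = 1/2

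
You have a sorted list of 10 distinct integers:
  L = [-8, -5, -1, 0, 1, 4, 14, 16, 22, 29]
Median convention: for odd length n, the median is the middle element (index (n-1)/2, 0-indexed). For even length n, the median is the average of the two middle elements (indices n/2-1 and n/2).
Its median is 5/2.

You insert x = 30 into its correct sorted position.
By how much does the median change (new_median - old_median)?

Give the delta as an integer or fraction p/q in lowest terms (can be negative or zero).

Answer: 3/2

Derivation:
Old median = 5/2
After inserting x = 30: new sorted = [-8, -5, -1, 0, 1, 4, 14, 16, 22, 29, 30]
New median = 4
Delta = 4 - 5/2 = 3/2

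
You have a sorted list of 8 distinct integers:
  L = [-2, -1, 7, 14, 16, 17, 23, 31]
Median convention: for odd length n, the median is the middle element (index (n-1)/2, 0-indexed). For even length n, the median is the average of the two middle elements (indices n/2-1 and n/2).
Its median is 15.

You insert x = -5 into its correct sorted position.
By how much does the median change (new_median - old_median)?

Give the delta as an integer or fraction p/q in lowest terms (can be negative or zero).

Old median = 15
After inserting x = -5: new sorted = [-5, -2, -1, 7, 14, 16, 17, 23, 31]
New median = 14
Delta = 14 - 15 = -1

Answer: -1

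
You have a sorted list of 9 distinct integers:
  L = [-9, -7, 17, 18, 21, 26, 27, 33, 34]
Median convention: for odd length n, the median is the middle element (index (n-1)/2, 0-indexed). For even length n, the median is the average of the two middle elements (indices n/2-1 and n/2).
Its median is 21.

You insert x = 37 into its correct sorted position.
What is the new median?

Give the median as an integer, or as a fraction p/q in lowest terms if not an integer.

Answer: 47/2

Derivation:
Old list (sorted, length 9): [-9, -7, 17, 18, 21, 26, 27, 33, 34]
Old median = 21
Insert x = 37
Old length odd (9). Middle was index 4 = 21.
New length even (10). New median = avg of two middle elements.
x = 37: 9 elements are < x, 0 elements are > x.
New sorted list: [-9, -7, 17, 18, 21, 26, 27, 33, 34, 37]
New median = 47/2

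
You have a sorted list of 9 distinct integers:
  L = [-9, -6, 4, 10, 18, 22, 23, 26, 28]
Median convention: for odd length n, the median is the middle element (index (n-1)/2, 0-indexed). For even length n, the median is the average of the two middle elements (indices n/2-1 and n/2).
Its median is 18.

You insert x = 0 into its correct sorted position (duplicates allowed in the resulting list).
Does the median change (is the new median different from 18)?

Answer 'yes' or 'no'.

Old median = 18
Insert x = 0
New median = 14
Changed? yes

Answer: yes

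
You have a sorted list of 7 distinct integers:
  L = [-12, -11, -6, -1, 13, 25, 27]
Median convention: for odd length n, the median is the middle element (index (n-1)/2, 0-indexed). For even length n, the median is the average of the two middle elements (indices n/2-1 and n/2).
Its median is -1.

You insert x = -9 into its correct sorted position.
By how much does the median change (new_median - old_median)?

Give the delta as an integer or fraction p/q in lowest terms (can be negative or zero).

Old median = -1
After inserting x = -9: new sorted = [-12, -11, -9, -6, -1, 13, 25, 27]
New median = -7/2
Delta = -7/2 - -1 = -5/2

Answer: -5/2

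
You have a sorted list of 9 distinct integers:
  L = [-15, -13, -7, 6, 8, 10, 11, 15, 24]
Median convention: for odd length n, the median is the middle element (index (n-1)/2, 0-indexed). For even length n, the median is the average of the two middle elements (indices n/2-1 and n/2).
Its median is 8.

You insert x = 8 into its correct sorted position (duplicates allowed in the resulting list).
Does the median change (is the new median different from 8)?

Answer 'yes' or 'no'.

Answer: no

Derivation:
Old median = 8
Insert x = 8
New median = 8
Changed? no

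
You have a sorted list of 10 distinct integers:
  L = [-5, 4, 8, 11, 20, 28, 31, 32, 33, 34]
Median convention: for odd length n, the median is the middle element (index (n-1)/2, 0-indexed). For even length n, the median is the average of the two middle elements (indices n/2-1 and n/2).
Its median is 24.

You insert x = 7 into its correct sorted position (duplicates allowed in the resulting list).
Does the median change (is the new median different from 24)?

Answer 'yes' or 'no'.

Answer: yes

Derivation:
Old median = 24
Insert x = 7
New median = 20
Changed? yes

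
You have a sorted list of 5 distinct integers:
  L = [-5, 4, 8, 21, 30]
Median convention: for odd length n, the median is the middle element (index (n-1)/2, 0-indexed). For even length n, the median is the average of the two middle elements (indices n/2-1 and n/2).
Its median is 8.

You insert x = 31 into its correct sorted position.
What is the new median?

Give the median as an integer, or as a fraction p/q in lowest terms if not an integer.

Answer: 29/2

Derivation:
Old list (sorted, length 5): [-5, 4, 8, 21, 30]
Old median = 8
Insert x = 31
Old length odd (5). Middle was index 2 = 8.
New length even (6). New median = avg of two middle elements.
x = 31: 5 elements are < x, 0 elements are > x.
New sorted list: [-5, 4, 8, 21, 30, 31]
New median = 29/2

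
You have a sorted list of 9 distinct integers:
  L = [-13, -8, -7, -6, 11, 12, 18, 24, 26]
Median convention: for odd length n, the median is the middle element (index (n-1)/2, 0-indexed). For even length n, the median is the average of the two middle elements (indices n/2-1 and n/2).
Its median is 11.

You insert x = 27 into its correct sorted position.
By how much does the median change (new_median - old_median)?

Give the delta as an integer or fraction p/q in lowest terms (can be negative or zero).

Old median = 11
After inserting x = 27: new sorted = [-13, -8, -7, -6, 11, 12, 18, 24, 26, 27]
New median = 23/2
Delta = 23/2 - 11 = 1/2

Answer: 1/2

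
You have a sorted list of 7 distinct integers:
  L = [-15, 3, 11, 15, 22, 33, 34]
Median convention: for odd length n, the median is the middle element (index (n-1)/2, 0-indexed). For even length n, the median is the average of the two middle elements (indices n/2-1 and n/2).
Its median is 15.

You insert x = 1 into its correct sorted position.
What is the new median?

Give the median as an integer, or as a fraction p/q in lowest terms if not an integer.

Old list (sorted, length 7): [-15, 3, 11, 15, 22, 33, 34]
Old median = 15
Insert x = 1
Old length odd (7). Middle was index 3 = 15.
New length even (8). New median = avg of two middle elements.
x = 1: 1 elements are < x, 6 elements are > x.
New sorted list: [-15, 1, 3, 11, 15, 22, 33, 34]
New median = 13

Answer: 13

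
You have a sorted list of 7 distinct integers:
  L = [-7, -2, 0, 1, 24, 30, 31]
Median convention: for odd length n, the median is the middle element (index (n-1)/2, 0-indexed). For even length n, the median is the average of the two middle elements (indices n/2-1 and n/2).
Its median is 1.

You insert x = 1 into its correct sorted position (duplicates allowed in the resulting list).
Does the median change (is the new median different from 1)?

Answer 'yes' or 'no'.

Old median = 1
Insert x = 1
New median = 1
Changed? no

Answer: no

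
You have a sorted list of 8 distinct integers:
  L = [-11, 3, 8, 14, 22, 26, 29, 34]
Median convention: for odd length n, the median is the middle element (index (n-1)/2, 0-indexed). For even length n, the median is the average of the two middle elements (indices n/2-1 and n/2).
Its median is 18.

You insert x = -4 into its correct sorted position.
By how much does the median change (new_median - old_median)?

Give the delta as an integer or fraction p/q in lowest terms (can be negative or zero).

Answer: -4

Derivation:
Old median = 18
After inserting x = -4: new sorted = [-11, -4, 3, 8, 14, 22, 26, 29, 34]
New median = 14
Delta = 14 - 18 = -4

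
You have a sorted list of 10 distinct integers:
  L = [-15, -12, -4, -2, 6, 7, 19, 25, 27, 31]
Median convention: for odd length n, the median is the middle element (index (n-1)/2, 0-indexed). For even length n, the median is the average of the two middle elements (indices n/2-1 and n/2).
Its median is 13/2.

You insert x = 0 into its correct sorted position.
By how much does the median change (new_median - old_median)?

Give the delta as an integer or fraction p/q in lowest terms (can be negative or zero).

Old median = 13/2
After inserting x = 0: new sorted = [-15, -12, -4, -2, 0, 6, 7, 19, 25, 27, 31]
New median = 6
Delta = 6 - 13/2 = -1/2

Answer: -1/2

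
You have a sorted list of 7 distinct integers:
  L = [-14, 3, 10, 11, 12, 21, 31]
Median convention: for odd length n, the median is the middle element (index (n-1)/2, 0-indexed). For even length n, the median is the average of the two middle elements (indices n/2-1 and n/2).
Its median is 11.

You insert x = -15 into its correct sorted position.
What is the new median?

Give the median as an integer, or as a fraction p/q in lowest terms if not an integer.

Answer: 21/2

Derivation:
Old list (sorted, length 7): [-14, 3, 10, 11, 12, 21, 31]
Old median = 11
Insert x = -15
Old length odd (7). Middle was index 3 = 11.
New length even (8). New median = avg of two middle elements.
x = -15: 0 elements are < x, 7 elements are > x.
New sorted list: [-15, -14, 3, 10, 11, 12, 21, 31]
New median = 21/2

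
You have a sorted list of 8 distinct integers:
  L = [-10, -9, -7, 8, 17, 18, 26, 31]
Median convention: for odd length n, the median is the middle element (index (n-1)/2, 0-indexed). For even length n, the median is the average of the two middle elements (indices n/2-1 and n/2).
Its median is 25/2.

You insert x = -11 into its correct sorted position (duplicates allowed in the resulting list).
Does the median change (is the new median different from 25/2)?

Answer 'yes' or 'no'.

Answer: yes

Derivation:
Old median = 25/2
Insert x = -11
New median = 8
Changed? yes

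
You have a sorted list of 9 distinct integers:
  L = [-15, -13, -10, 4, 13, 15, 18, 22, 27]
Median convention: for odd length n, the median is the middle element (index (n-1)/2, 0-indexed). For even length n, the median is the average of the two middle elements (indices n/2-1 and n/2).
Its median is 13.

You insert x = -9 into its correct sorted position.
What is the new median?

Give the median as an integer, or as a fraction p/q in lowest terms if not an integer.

Answer: 17/2

Derivation:
Old list (sorted, length 9): [-15, -13, -10, 4, 13, 15, 18, 22, 27]
Old median = 13
Insert x = -9
Old length odd (9). Middle was index 4 = 13.
New length even (10). New median = avg of two middle elements.
x = -9: 3 elements are < x, 6 elements are > x.
New sorted list: [-15, -13, -10, -9, 4, 13, 15, 18, 22, 27]
New median = 17/2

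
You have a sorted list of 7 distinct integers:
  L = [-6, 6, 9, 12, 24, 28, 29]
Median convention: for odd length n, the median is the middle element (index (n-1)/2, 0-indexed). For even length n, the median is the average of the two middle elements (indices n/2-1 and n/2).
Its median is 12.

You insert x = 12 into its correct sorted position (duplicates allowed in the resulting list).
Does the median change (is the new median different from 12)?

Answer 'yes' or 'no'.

Answer: no

Derivation:
Old median = 12
Insert x = 12
New median = 12
Changed? no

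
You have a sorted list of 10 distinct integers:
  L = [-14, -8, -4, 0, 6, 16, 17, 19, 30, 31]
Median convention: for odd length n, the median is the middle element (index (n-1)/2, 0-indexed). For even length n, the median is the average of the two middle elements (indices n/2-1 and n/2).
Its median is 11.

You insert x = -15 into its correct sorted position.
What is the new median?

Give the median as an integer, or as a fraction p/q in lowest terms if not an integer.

Answer: 6

Derivation:
Old list (sorted, length 10): [-14, -8, -4, 0, 6, 16, 17, 19, 30, 31]
Old median = 11
Insert x = -15
Old length even (10). Middle pair: indices 4,5 = 6,16.
New length odd (11). New median = single middle element.
x = -15: 0 elements are < x, 10 elements are > x.
New sorted list: [-15, -14, -8, -4, 0, 6, 16, 17, 19, 30, 31]
New median = 6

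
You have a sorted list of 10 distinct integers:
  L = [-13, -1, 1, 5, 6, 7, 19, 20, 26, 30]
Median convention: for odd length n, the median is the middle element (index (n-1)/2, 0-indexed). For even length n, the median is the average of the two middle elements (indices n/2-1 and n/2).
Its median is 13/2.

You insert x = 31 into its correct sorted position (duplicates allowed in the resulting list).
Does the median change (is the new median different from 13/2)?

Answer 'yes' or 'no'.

Old median = 13/2
Insert x = 31
New median = 7
Changed? yes

Answer: yes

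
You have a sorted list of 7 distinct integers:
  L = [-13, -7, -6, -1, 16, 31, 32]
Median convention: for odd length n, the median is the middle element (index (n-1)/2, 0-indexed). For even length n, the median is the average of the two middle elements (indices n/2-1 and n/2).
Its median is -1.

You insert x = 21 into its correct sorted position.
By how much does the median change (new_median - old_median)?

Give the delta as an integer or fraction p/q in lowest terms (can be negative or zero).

Old median = -1
After inserting x = 21: new sorted = [-13, -7, -6, -1, 16, 21, 31, 32]
New median = 15/2
Delta = 15/2 - -1 = 17/2

Answer: 17/2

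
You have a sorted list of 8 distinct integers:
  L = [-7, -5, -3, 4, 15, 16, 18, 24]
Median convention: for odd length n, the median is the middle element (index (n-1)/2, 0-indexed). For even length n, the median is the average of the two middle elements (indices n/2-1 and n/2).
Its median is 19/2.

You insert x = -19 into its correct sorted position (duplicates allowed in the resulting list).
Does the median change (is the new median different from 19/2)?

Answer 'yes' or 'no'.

Answer: yes

Derivation:
Old median = 19/2
Insert x = -19
New median = 4
Changed? yes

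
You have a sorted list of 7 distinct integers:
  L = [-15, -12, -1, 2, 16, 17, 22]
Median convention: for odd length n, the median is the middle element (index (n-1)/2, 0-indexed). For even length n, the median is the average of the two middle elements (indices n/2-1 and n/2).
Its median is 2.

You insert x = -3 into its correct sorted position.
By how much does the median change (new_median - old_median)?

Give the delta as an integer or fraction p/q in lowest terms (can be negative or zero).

Old median = 2
After inserting x = -3: new sorted = [-15, -12, -3, -1, 2, 16, 17, 22]
New median = 1/2
Delta = 1/2 - 2 = -3/2

Answer: -3/2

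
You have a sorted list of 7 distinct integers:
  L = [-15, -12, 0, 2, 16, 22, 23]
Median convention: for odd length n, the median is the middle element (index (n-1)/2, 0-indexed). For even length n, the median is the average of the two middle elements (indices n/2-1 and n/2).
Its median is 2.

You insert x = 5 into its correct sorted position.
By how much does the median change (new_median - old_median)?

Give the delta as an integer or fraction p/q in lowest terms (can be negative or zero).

Old median = 2
After inserting x = 5: new sorted = [-15, -12, 0, 2, 5, 16, 22, 23]
New median = 7/2
Delta = 7/2 - 2 = 3/2

Answer: 3/2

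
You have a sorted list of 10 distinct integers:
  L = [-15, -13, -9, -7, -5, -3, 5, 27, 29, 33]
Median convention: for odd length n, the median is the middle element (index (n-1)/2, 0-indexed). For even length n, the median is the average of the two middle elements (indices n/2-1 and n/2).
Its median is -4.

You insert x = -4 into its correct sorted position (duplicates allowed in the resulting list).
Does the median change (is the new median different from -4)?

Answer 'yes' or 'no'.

Answer: no

Derivation:
Old median = -4
Insert x = -4
New median = -4
Changed? no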